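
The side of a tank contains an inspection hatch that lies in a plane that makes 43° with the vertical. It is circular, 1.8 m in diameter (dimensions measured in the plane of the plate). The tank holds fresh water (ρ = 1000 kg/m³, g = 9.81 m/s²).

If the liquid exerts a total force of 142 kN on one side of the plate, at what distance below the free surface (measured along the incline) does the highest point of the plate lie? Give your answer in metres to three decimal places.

γ = ρg = 1000 × 9.81 = 9810 N/m³ = 9.81 kN/m³.
A = π(0.9)² = 2.54469 m².
From F = γ·h_c·A, the centroid depth is h_c = 142/(9.81 × 2.54469) = 5.68833 m.
The plate makes 43° with the vertical, i.e. θ = 90° − 43° = 47° to the horizontal. Measuring y along the incline from the free-surface line, vertical depth h = y·sinθ with sinθ = 0.731354.
Along the incline, y_c = h_c/sinθ = 5.68833/0.731354 = 7.77781 m.
The centroid is at the centre, 0.9 m below the top of the plate, so the highest point sits at y_top = 7.77781 − 0.9 = 6.87781 m along the incline.

y_top ≈ 6.878 m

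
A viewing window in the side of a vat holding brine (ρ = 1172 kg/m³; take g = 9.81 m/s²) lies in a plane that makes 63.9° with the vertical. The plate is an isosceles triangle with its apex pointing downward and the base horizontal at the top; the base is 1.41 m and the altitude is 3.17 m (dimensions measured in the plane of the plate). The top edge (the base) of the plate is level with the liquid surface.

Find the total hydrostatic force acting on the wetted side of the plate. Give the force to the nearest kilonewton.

γ = ρg = 1172 × 9.81 / 1000 = 11.49732 kN/m³.
The plate makes 63.9° with the vertical, i.e. θ = 90° − 63.9° = 26.1° to the horizontal. Measuring y along the incline from the free-surface line, vertical depth h = y·sinθ with sinθ = 0.439939.
With the apex down, the centroid sits h/3 = 3.17/3 = 1.05667 m below the base (the top edge), so y_c = 1.05667 m and h_c = 1.05667 × 0.439939 = 0.46487 m.
A = ½ × 1.41 × 3.17 = 2.23485 m².
Resultant F = γ·h_c·A = 11.49732 × 0.46487 × 2.23485 = 11.9447 kN.

F ≈ 12 kN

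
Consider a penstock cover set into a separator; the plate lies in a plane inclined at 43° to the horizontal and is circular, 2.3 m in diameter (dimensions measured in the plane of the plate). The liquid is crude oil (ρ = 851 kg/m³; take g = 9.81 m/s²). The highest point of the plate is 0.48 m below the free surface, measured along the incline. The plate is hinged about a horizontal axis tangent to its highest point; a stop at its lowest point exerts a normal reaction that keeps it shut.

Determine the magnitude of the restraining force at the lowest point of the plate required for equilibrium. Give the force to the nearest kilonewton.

P ≈ 23 kN

γ = ρg = 851 × 9.81 / 1000 = 8.34831 kN/m³.
Let θ = 43° be the plate's angle to the horizontal; measure y along the incline from where the plane meets the free surface. Vertical depth h = y·sinθ with sinθ = 0.681998.
The centroid is at the centre, 1.15 m below the top of the plate, so y_c = 0.48 + 1.15 = 1.63 m and h_c = 1.63 × 0.681998 = 1.11166 m.
A = π(1.15)² = 4.15476 m².
Resultant F = γ·h_c·A = 8.34831 × 1.11166 × 4.15476 = 38.5582 kN.
I_c = πr⁴/4 = π × 1.15⁴/4 = 1.37367 m⁴.
Centre of pressure: y_p = y_c + I_c/(y_c·A) = 1.63 + 1.37367/(1.63 × 4.15476) = 1.63 + 0.202838 = 1.83284 m along the plane.
The resultant acts 1.15 + 0.202838 = 1.35284 m (along the plate) below the hinge at the top edge, so the moment about the hinge is M = F × 1.35284 = 38.5582 × 1.35284 = 52.1631 kN·m.
A normal force at the bottom, 2.3 m from the hinge, must supply this moment: P = 52.1631/2.3 = 22.6796 kN.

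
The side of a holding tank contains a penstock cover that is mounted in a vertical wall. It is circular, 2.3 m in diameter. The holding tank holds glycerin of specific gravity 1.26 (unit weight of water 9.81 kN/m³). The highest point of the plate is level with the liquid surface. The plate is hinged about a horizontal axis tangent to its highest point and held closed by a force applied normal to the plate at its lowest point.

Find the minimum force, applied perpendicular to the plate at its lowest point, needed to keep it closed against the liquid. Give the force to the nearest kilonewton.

γ = 1.26 × 9.81 = 12.3606 kN/m³.
The centroid is at the centre, 1.15 m below the top of the plate, so the centroid depth is h_c = 1.15 m.
A = π(1.15)² = 4.15476 m².
Resultant F = γ·h_c·A = 12.3606 × 1.15 × 4.15476 = 59.0586 kN.
I_c = πr⁴/4 = π × 1.15⁴/4 = 1.37367 m⁴.
Centre of pressure: y_p = y_c + I_c/(y_c·A) = 1.15 + 1.37367/(1.15 × 4.15476) = 1.15 + 0.287501 = 1.4375 m along the plane.
The resultant acts 1.15 + 0.287501 = 1.4375 m (along the plate) below the hinge at the top edge, so the moment about the hinge is M = F × 1.4375 = 59.0586 × 1.4375 = 84.8967 kN·m.
A normal force at the bottom, 2.3 m from the hinge, must supply this moment: P = 84.8967/2.3 = 36.9116 kN.

P ≈ 37 kN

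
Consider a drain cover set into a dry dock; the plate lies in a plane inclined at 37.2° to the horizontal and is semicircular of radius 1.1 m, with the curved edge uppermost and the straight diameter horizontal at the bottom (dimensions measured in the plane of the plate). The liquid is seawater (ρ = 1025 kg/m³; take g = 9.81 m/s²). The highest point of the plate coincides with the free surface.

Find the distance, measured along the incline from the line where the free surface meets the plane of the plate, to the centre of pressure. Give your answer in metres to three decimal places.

y_p = 0.767 m

γ = ρg = 1025 × 9.81 / 1000 = 10.05525 kN/m³.
Let θ = 37.2° be the plate's angle to the horizontal; measure y along the incline from where the plane meets the free surface. Vertical depth h = y·sinθ with sinθ = 0.604599.
The centroid lies 4r/(3π) = 0.466854 m above the diameter, so r − 4r/(3π) = 1.1 − 0.466854 = 0.633146 m below the topmost point, so y_c = 0.633146 m and h_c = 0.633146 × 0.604599 = 0.382799 m.
A = πr²/2 = π × 1.1²/2 = 1.90066 m².
Resultant F = γ·h_c·A = 10.05525 × 0.382799 × 1.90066 = 7.31591 kN.
I_c = (π/8 − 8/(9π))·r⁴ = 0.109757 × 1.1⁴ = 0.160695 m⁴.
Centre of pressure: y_p = y_c + I_c/(y_c·A) = 0.633146 + 0.160695/(0.633146 × 1.90066) = 0.633146 + 0.133535 = 0.766681 m along the plane.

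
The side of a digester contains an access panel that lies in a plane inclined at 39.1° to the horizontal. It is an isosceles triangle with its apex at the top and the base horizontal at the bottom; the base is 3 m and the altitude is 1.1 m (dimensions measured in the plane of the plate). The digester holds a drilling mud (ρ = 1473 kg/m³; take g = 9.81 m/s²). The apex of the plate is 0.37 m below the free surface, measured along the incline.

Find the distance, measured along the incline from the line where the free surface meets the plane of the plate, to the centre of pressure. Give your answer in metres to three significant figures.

γ = ρg = 1473 × 9.81 / 1000 = 14.45013 kN/m³.
Let θ = 39.1° be the plate's angle to the horizontal; measure y along the incline from where the plane meets the free surface. Vertical depth h = y·sinθ with sinθ = 0.630676.
With the apex up, the centroid sits 2h/3 = 2 × 1.1/3 = 0.733333 m below the apex, so y_c = 0.37 + 0.733333 = 1.10333 m and h_c = 1.10333 × 0.630676 = 0.695844 m.
A = ½ × 3 × 1.1 = 1.65 m².
Resultant F = γ·h_c·A = 14.45013 × 0.695844 × 1.65 = 16.5908 kN.
I_c = b·h³/36 = 3 × 1.1³/36 = 0.110917 m⁴.
Centre of pressure: y_p = y_c + I_c/(y_c·A) = 1.10333 + 0.110917/(1.10333 × 1.65) = 1.10333 + 0.0609269 = 1.16426 m along the plane.

y_p = 1.16 m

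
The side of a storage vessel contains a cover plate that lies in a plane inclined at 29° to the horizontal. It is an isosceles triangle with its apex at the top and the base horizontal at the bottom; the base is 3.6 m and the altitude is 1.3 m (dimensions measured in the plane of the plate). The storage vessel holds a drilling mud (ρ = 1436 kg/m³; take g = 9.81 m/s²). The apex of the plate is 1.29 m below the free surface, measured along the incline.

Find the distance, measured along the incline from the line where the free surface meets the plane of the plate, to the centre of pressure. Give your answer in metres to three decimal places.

y_p = 2.200 m

γ = ρg = 1436 × 9.81 / 1000 = 14.08716 kN/m³.
Let θ = 29° be the plate's angle to the horizontal; measure y along the incline from where the plane meets the free surface. Vertical depth h = y·sinθ with sinθ = 0.484810.
With the apex up, the centroid sits 2h/3 = 2 × 1.3/3 = 0.866667 m below the apex, so y_c = 1.29 + 0.866667 = 2.15667 m and h_c = 2.15667 × 0.484810 = 1.04558 m.
A = ½ × 3.6 × 1.3 = 2.34 m².
Resultant F = γ·h_c·A = 14.08716 × 1.04558 × 2.34 = 34.4665 kN.
I_c = b·h³/36 = 3.6 × 1.3³/36 = 0.2197 m⁴.
Centre of pressure: y_p = y_c + I_c/(y_c·A) = 2.15667 + 0.2197/(2.15667 × 2.34) = 2.15667 + 0.0435342 = 2.2002 m along the plane.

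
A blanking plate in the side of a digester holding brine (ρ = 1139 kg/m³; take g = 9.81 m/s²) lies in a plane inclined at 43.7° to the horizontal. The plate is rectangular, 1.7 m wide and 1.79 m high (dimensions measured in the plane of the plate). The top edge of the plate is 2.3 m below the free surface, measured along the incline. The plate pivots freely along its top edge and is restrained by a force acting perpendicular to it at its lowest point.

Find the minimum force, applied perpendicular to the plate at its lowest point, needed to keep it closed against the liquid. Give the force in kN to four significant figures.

P ≈ 41.03 kN

γ = ρg = 1139 × 9.81 / 1000 = 11.17359 kN/m³.
Let θ = 43.7° be the plate's angle to the horizontal; measure y along the incline from where the plane meets the free surface. Vertical depth h = y·sinθ with sinθ = 0.690882.
The centroid lies 1.79/2 = 0.895 m below the top edge, so y_c = 2.3 + 0.895 = 3.195 m and h_c = 3.195 × 0.690882 = 2.20737 m.
A = 1.7 × 1.79 = 3.043 m².
Resultant F = γ·h_c·A = 11.17359 × 2.20737 × 3.043 = 75.0533 kN.
I_c = b·h³/12 = 1.7 × 1.79³/12 = 0.812506 m⁴.
Centre of pressure: y_p = y_c + I_c/(y_c·A) = 3.195 + 0.812506/(3.195 × 3.043) = 3.195 + 0.0835706 = 3.27857 m along the plane.
The resultant acts 0.895 + 0.0835706 = 0.978571 m (along the plate) below the hinge at the top edge, so the moment about the hinge is M = F × 0.978571 = 75.0533 × 0.978571 = 73.445 kN·m.
A normal force at the bottom, 1.79 m from the hinge, must supply this moment: P = 73.445/1.79 = 41.0307 kN.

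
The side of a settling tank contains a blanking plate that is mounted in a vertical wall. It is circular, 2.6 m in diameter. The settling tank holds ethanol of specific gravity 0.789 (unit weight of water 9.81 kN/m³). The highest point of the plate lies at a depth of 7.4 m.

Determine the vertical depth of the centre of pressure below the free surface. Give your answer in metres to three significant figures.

h_p = 8.75 m

γ = 0.789 × 9.81 = 7.74009 kN/m³.
The centroid is at the centre, 1.3 m below the top of the plate, so the centroid depth is h_c = 7.4 + 1.3 = 8.7 m.
A = π(1.3)² = 5.30929 m².
Resultant F = γ·h_c·A = 7.74009 × 8.7 × 5.30929 = 357.521 kN.
I_c = πr⁴/4 = π × 1.3⁴/4 = 2.24318 m⁴.
Centre of pressure: y_p = y_c + I_c/(y_c·A) = 8.7 + 2.24318/(8.7 × 5.30929) = 8.7 + 0.0485633 = 8.74856 m along the plane.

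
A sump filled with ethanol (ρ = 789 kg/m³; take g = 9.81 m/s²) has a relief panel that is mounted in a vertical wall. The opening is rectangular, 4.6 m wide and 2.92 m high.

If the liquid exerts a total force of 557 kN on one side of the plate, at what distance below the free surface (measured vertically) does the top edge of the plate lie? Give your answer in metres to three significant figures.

γ = ρg = 789 × 9.81 / 1000 = 7.74009 kN/m³.
A = 4.6 × 2.92 = 13.432 m².
From F = γ·h_c·A, the centroid depth is h_c = 557/(7.74009 × 13.432) = 5.35758 m.
The centroid lies 2.92/2 = 1.46 m below the top edge, so the top edge sits at h_top = 5.35758 − 1.46 = 3.89758 m below the surface.

d_top ≈ 3.90 m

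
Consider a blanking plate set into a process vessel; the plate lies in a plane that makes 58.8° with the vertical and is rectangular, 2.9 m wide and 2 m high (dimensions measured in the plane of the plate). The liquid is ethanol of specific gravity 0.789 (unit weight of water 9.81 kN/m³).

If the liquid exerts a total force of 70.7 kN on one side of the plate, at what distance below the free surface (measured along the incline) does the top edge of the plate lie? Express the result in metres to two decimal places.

y_top ≈ 2.04 m

γ = 0.789 × 9.81 = 7.74009 kN/m³.
A = 2.9 × 2 = 5.8 m².
From F = γ·h_c·A, the centroid depth is h_c = 70.7/(7.74009 × 5.8) = 1.57487 m.
The plate makes 58.8° with the vertical, i.e. θ = 90° − 58.8° = 31.2° to the horizontal. Measuring y along the incline from the free-surface line, vertical depth h = y·sinθ with sinθ = 0.518027.
Along the incline, y_c = h_c/sinθ = 1.57487/0.518027 = 3.04013 m.
The centroid lies 2/2 = 1 m below the top edge, so the top edge sits at y_top = 3.04013 − 1 = 2.04013 m along the incline.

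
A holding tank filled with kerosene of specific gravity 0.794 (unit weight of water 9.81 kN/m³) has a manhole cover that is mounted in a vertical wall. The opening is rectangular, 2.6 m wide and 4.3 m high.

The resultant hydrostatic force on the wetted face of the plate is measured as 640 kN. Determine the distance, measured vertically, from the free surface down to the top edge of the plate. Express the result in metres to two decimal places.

d_top ≈ 5.20 m

γ = 0.794 × 9.81 = 7.78914 kN/m³.
A = 2.6 × 4.3 = 11.18 m².
From F = γ·h_c·A, the centroid depth is h_c = 640/(7.78914 × 11.18) = 7.34935 m.
The centroid lies 4.3/2 = 2.15 m below the top edge, so the top edge sits at h_top = 7.34935 − 2.15 = 5.19935 m below the surface.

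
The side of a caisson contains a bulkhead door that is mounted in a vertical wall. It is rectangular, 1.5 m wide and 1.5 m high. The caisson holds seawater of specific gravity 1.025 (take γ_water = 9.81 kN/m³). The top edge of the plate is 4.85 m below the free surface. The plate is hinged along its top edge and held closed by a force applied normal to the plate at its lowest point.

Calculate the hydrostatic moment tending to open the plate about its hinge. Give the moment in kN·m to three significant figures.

γ = 1.025 × 9.81 = 10.05525 kN/m³.
The centroid lies 1.5/2 = 0.75 m below the top edge, so the centroid depth is h_c = 4.85 + 0.75 = 5.6 m.
A = 1.5 × 1.5 = 2.25 m².
Resultant F = γ·h_c·A = 10.05525 × 5.6 × 2.25 = 126.696 kN.
I_c = b·h³/12 = 1.5 × 1.5³/12 = 0.421875 m⁴.
Centre of pressure: y_p = y_c + I_c/(y_c·A) = 5.6 + 0.421875/(5.6 × 2.25) = 5.6 + 0.0334821 = 5.63348 m along the plane.
The resultant acts 0.75 + 0.0334821 = 0.783482 m (along the plate) below the hinge at the top edge, so the moment about the hinge is M = F × 0.783482 = 126.696 × 0.783482 = 99.264 kN·m.

M ≈ 99.3 kN·m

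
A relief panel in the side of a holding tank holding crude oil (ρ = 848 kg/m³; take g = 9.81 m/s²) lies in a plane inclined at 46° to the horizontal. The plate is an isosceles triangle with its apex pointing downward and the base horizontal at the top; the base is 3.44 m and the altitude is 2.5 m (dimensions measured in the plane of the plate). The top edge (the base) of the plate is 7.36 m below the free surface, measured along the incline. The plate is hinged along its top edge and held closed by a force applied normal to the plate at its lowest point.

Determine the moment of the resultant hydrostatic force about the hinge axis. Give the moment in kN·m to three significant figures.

M ≈ 185 kN·m

γ = ρg = 848 × 9.81 / 1000 = 8.31888 kN/m³.
Let θ = 46° be the plate's angle to the horizontal; measure y along the incline from where the plane meets the free surface. Vertical depth h = y·sinθ with sinθ = 0.719340.
With the apex down, the centroid sits h/3 = 2.5/3 = 0.833333 m below the base (the top edge), so y_c = 7.36 + 0.833333 = 8.19333 m and h_c = 8.19333 × 0.719340 = 5.89379 m.
A = ½ × 3.44 × 2.5 = 4.3 m².
Resultant F = γ·h_c·A = 8.31888 × 5.89379 × 4.3 = 210.828 kN.
I_c = b·h³/36 = 3.44 × 2.5³/36 = 1.49306 m⁴.
Centre of pressure: y_p = y_c + I_c/(y_c·A) = 8.19333 + 1.49306/(8.19333 × 4.3) = 8.19333 + 0.0423788 = 8.23571 m along the plane.
The resultant acts 0.833333 + 0.0423788 = 0.875712 m (along the plate) below the hinge at the top edge, so the moment about the hinge is M = F × 0.875712 = 210.828 × 0.875712 = 184.625 kN·m.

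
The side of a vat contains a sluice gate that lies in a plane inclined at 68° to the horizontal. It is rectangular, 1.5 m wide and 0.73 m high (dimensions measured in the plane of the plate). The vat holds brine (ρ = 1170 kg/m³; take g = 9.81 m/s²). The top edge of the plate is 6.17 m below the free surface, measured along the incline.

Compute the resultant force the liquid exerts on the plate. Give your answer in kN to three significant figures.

F ≈ 76.2 kN

γ = ρg = 1170 × 9.81 / 1000 = 11.4777 kN/m³.
Let θ = 68° be the plate's angle to the horizontal; measure y along the incline from where the plane meets the free surface. Vertical depth h = y·sinθ with sinθ = 0.927184.
The centroid lies 0.73/2 = 0.365 m below the top edge, so y_c = 6.17 + 0.365 = 6.535 m and h_c = 6.535 × 0.927184 = 6.05915 m.
A = 1.5 × 0.73 = 1.095 m².
Resultant F = γ·h_c·A = 11.4777 × 6.05915 × 1.095 = 76.1519 kN.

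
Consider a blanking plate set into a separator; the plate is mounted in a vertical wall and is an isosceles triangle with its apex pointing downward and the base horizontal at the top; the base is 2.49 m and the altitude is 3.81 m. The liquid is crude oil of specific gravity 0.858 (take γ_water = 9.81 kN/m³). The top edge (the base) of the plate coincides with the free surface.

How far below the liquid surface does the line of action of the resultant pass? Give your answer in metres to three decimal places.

h_p = 1.905 m

γ = 0.858 × 9.81 = 8.41698 kN/m³.
With the apex down, the centroid sits h/3 = 3.81/3 = 1.27 m below the base (the top edge), so the centroid depth is h_c = 1.27 m.
A = ½ × 2.49 × 3.81 = 4.74345 m².
Resultant F = γ·h_c·A = 8.41698 × 1.27 × 4.74345 = 50.7054 kN.
I_c = b·h³/36 = 2.49 × 3.81³/36 = 3.82536 m⁴.
Centre of pressure: y_p = y_c + I_c/(y_c·A) = 1.27 + 3.82536/(1.27 × 4.74345) = 1.27 + 0.635001 = 1.905 m along the plane.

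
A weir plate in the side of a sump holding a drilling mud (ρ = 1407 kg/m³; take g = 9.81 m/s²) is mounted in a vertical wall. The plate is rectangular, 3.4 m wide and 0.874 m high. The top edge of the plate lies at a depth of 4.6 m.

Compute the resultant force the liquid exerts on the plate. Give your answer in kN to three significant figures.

F ≈ 207 kN

γ = ρg = 1407 × 9.81 / 1000 = 13.80267 kN/m³.
The centroid lies 0.874/2 = 0.437 m below the top edge, so the centroid depth is h_c = 4.6 + 0.437 = 5.037 m.
A = 3.4 × 0.874 = 2.9716 m².
Resultant F = γ·h_c·A = 13.80267 × 5.037 × 2.9716 = 206.598 kN.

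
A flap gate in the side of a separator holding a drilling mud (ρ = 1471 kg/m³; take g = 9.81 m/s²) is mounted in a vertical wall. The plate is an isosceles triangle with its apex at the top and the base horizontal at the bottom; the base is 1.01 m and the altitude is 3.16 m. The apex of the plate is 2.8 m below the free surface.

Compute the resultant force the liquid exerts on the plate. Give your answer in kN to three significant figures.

γ = ρg = 1471 × 9.81 / 1000 = 14.43051 kN/m³.
With the apex up, the centroid sits 2h/3 = 2 × 3.16/3 = 2.10667 m below the apex, so the centroid depth is h_c = 2.8 + 2.10667 = 4.90667 m.
A = ½ × 1.01 × 3.16 = 1.5958 m².
Resultant F = γ·h_c·A = 14.43051 × 4.90667 × 1.5958 = 112.992 kN.

F ≈ 113 kN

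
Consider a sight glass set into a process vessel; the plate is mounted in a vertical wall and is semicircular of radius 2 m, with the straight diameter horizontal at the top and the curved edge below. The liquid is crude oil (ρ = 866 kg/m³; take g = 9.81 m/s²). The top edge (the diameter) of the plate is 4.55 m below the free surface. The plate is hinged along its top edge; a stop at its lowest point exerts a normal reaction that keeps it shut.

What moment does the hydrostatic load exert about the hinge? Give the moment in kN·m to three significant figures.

M ≈ 260 kN·m

γ = ρg = 866 × 9.81 / 1000 = 8.49546 kN/m³.
The centroid of a semicircle lies 4r/(3π) = 0.848826 m from the diameter, here below the top edge, so the centroid depth is h_c = 4.55 + 0.848826 = 5.39883 m.
A = πr²/2 = π × 2²/2 = 6.28319 m².
Resultant F = γ·h_c·A = 8.49546 × 5.39883 × 6.28319 = 288.182 kN.
I_c = (π/8 − 8/(9π))·r⁴ = 0.109757 × 2⁴ = 1.75611 m⁴.
Centre of pressure: y_p = y_c + I_c/(y_c·A) = 5.39883 + 1.75611/(5.39883 × 6.28319) = 5.39883 + 0.0517692 = 5.4506 m along the plane.
The resultant acts 0.848826 + 0.0517692 = 0.900595 m (along the plate) below the hinge at the top edge, so the moment about the hinge is M = F × 0.900595 = 288.182 × 0.900595 = 259.535 kN·m.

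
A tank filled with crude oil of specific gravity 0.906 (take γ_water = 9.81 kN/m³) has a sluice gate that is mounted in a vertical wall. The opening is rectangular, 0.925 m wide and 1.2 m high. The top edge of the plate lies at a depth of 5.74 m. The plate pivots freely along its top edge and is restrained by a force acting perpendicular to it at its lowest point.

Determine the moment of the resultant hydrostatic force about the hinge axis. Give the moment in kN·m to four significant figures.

M ≈ 38.71 kN·m

γ = 0.906 × 9.81 = 8.88786 kN/m³.
The centroid lies 1.2/2 = 0.6 m below the top edge, so the centroid depth is h_c = 5.74 + 0.6 = 6.34 m.
A = 0.925 × 1.2 = 1.11 m².
Resultant F = γ·h_c·A = 8.88786 × 6.34 × 1.11 = 62.5474 kN.
I_c = b·h³/12 = 0.925 × 1.2³/12 = 0.1332 m⁴.
Centre of pressure: y_p = y_c + I_c/(y_c·A) = 6.34 + 0.1332/(6.34 × 1.11) = 6.34 + 0.0189274 = 6.35893 m along the plane.
The resultant acts 0.6 + 0.0189274 = 0.618927 m (along the plate) below the hinge at the top edge, so the moment about the hinge is M = F × 0.618927 = 62.5474 × 0.618927 = 38.7123 kN·m.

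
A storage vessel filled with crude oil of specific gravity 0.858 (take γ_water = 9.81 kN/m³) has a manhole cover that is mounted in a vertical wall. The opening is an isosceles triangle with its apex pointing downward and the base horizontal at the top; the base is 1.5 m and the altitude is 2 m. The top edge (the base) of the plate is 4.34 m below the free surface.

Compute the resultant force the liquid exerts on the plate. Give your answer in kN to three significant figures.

F ≈ 63.2 kN

γ = 0.858 × 9.81 = 8.41698 kN/m³.
With the apex down, the centroid sits h/3 = 2/3 = 0.666667 m below the base (the top edge), so the centroid depth is h_c = 4.34 + 0.666667 = 5.00667 m.
A = ½ × 1.5 × 2 = 1.5 m².
Resultant F = γ·h_c·A = 8.41698 × 5.00667 × 1.5 = 63.2116 kN.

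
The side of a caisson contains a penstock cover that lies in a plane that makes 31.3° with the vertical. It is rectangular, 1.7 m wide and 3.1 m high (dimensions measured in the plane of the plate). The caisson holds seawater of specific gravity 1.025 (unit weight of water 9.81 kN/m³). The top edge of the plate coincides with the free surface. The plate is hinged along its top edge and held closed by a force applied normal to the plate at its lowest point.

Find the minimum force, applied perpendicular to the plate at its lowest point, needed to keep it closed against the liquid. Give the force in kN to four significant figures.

P ≈ 46.79 kN

γ = 1.025 × 9.81 = 10.05525 kN/m³.
The plate makes 31.3° with the vertical, i.e. θ = 90° − 31.3° = 58.7° to the horizontal. Measuring y along the incline from the free-surface line, vertical depth h = y·sinθ with sinθ = 0.854459.
The centroid lies 3.1/2 = 1.55 m below the top edge, so y_c = 1.55 m and h_c = 1.55 × 0.854459 = 1.32441 m.
A = 1.7 × 3.1 = 5.27 m².
Resultant F = γ·h_c·A = 10.05525 × 1.32441 × 5.27 = 70.182 kN.
I_c = b·h³/12 = 1.7 × 3.1³/12 = 4.22039 m⁴.
Centre of pressure: y_p = y_c + I_c/(y_c·A) = 1.55 + 4.22039/(1.55 × 5.27) = 1.55 + 0.516666 = 2.06667 m along the plane.
The resultant acts 1.55 + 0.516666 = 2.06667 m (along the plate) below the hinge at the top edge, so the moment about the hinge is M = F × 2.06667 = 70.182 × 2.06667 = 145.043 kN·m.
A normal force at the bottom, 3.1 m from the hinge, must supply this moment: P = 145.043/3.1 = 46.7881 kN.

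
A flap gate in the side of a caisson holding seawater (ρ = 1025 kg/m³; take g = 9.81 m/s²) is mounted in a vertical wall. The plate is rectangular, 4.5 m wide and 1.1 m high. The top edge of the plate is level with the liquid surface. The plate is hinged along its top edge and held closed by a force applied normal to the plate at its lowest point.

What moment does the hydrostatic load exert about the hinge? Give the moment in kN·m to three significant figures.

M ≈ 20.1 kN·m

γ = ρg = 1025 × 9.81 / 1000 = 10.05525 kN/m³.
The centroid lies 1.1/2 = 0.55 m below the top edge, so the centroid depth is h_c = 0.55 m.
A = 4.5 × 1.1 = 4.95 m².
Resultant F = γ·h_c·A = 10.05525 × 0.55 × 4.95 = 27.3754 kN.
I_c = b·h³/12 = 4.5 × 1.1³/12 = 0.499125 m⁴.
Centre of pressure: y_p = y_c + I_c/(y_c·A) = 0.55 + 0.499125/(0.55 × 4.95) = 0.55 + 0.183333 = 0.733333 m along the plane.
The resultant acts 0.55 + 0.183333 = 0.733333 m (along the plate) below the hinge at the top edge, so the moment about the hinge is M = F × 0.733333 = 27.3754 × 0.733333 = 20.0753 kN·m.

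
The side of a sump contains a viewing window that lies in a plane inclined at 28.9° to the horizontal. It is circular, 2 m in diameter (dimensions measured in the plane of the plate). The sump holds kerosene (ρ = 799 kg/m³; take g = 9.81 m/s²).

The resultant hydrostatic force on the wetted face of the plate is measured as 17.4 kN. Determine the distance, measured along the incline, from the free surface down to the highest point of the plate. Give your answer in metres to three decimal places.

y_top ≈ 0.462 m

γ = ρg = 799 × 9.81 / 1000 = 7.83819 kN/m³.
A = π(1)² = 3.14159 m².
From F = γ·h_c·A, the centroid depth is h_c = 17.4/(7.83819 × 3.14159) = 0.706617 m.
Let θ = 28.9° be the plate's angle to the horizontal; measure y along the incline from where the plane meets the free surface. Vertical depth h = y·sinθ with sinθ = 0.483282.
Along the incline, y_c = h_c/sinθ = 0.706617/0.483282 = 1.46212 m.
The centroid is at the centre, 1 m below the top of the plate, so the highest point sits at y_top = 1.46212 − 1 = 0.46212 m along the incline.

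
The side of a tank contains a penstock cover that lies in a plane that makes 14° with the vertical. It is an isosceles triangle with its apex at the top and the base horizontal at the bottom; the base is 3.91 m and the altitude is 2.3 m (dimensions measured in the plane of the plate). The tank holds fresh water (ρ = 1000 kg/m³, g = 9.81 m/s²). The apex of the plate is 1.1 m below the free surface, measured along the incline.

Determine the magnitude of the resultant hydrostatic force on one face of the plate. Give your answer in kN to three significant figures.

γ = ρg = 1000 × 9.81 = 9810 N/m³ = 9.81 kN/m³.
The plate makes 14° with the vertical, i.e. θ = 90° − 14° = 76° to the horizontal. Measuring y along the incline from the free-surface line, vertical depth h = y·sinθ with sinθ = 0.970296.
With the apex up, the centroid sits 2h/3 = 2 × 2.3/3 = 1.53333 m below the apex, so y_c = 1.1 + 1.53333 = 2.63333 m and h_c = 2.63333 × 0.970296 = 2.55511 m.
A = ½ × 3.91 × 2.3 = 4.4965 m².
Resultant F = γ·h_c·A = 9.81 × 2.55511 × 4.4965 = 112.708 kN.

F ≈ 113 kN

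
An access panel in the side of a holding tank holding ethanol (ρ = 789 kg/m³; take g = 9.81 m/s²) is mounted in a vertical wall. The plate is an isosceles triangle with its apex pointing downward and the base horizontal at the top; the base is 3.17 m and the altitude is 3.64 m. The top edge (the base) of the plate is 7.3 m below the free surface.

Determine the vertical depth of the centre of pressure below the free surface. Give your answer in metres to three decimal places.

h_p = 8.600 m

γ = ρg = 789 × 9.81 / 1000 = 7.74009 kN/m³.
With the apex down, the centroid sits h/3 = 3.64/3 = 1.21333 m below the base (the top edge), so the centroid depth is h_c = 7.3 + 1.21333 = 8.51333 m.
A = ½ × 3.17 × 3.64 = 5.7694 m².
Resultant F = γ·h_c·A = 7.74009 × 8.51333 × 5.7694 = 380.168 kN.
I_c = b·h³/36 = 3.17 × 3.64³/36 = 4.24679 m⁴.
Centre of pressure: y_p = y_c + I_c/(y_c·A) = 8.51333 + 4.24679/(8.51333 × 5.7694) = 8.51333 + 0.0864631 = 8.59979 m along the plane.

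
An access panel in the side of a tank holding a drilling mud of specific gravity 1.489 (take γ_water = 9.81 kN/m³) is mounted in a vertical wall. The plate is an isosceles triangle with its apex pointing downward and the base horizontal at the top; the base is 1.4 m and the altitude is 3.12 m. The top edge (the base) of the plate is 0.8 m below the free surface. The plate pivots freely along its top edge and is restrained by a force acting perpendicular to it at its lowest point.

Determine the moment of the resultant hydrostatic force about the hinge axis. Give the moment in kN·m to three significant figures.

γ = 1.489 × 9.81 = 14.60709 kN/m³.
With the apex down, the centroid sits h/3 = 3.12/3 = 1.04 m below the base (the top edge), so the centroid depth is h_c = 0.8 + 1.04 = 1.84 m.
A = ½ × 1.4 × 3.12 = 2.184 m².
Resultant F = γ·h_c·A = 14.60709 × 1.84 × 2.184 = 58.6995 kN.
I_c = b·h³/36 = 1.4 × 3.12³/36 = 1.18111 m⁴.
Centre of pressure: y_p = y_c + I_c/(y_c·A) = 1.84 + 1.18111/(1.84 × 2.184) = 1.84 + 0.293914 = 2.13391 m along the plane.
The resultant acts 1.04 + 0.293914 = 1.33391 m (along the plate) below the hinge at the top edge, so the moment about the hinge is M = F × 1.33391 = 58.6995 × 1.33391 = 78.2999 kN·m.

M ≈ 78.3 kN·m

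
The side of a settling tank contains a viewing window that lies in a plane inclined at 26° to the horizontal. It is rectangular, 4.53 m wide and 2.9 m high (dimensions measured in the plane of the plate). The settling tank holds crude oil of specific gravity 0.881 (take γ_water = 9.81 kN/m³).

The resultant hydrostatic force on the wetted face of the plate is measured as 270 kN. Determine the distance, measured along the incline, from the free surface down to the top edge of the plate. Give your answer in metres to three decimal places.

y_top ≈ 3.975 m

γ = 0.881 × 9.81 = 8.64261 kN/m³.
A = 4.53 × 2.9 = 13.137 m².
From F = γ·h_c·A, the centroid depth is h_c = 270/(8.64261 × 13.137) = 2.37806 m.
Let θ = 26° be the plate's angle to the horizontal; measure y along the incline from where the plane meets the free surface. Vertical depth h = y·sinθ with sinθ = 0.438371.
Along the incline, y_c = h_c/sinθ = 2.37806/0.438371 = 5.42477 m.
The centroid lies 2.9/2 = 1.45 m below the top edge, so the top edge sits at y_top = 5.42477 − 1.45 = 3.97477 m along the incline.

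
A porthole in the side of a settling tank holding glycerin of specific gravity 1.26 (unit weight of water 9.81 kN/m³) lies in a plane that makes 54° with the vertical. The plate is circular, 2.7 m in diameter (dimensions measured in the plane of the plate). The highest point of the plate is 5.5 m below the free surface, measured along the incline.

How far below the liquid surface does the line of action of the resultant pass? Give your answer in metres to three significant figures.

h_p = 4.07 m

γ = 1.26 × 9.81 = 12.3606 kN/m³.
The plate makes 54° with the vertical, i.e. θ = 90° − 54° = 36° to the horizontal. Measuring y along the incline from the free-surface line, vertical depth h = y·sinθ with sinθ = 0.587785.
The centroid is at the centre, 1.35 m below the top of the plate, so y_c = 5.5 + 1.35 = 6.85 m and h_c = 6.85 × 0.587785 = 4.02633 m.
A = π(1.35)² = 5.72555 m².
Resultant F = γ·h_c·A = 12.3606 × 4.02633 × 5.72555 = 284.948 kN.
I_c = πr⁴/4 = π × 1.35⁴/4 = 2.6087 m⁴.
Centre of pressure: y_p = y_c + I_c/(y_c·A) = 6.85 + 2.6087/(6.85 × 5.72555) = 6.85 + 0.0665145 = 6.91651 m along the plane.
Vertically, h_p = y_p·sinθ = 6.91651 × 0.587785 = 4.06542 m.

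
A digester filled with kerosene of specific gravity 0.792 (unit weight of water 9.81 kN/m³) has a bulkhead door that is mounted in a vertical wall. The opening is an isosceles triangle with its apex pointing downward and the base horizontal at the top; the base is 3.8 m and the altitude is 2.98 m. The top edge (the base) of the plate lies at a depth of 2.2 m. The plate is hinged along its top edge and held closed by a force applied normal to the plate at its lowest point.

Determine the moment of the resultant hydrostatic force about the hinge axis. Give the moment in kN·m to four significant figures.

M ≈ 161.2 kN·m

γ = 0.792 × 9.81 = 7.76952 kN/m³.
With the apex down, the centroid sits h/3 = 2.98/3 = 0.993333 m below the base (the top edge), so the centroid depth is h_c = 2.2 + 0.993333 = 3.19333 m.
A = ½ × 3.8 × 2.98 = 5.662 m².
Resultant F = γ·h_c·A = 7.76952 × 3.19333 × 5.662 = 140.478 kN.
I_c = b·h³/36 = 3.8 × 2.98³/36 = 2.79338 m⁴.
Centre of pressure: y_p = y_c + I_c/(y_c·A) = 3.19333 + 2.79338/(3.19333 × 5.662) = 3.19333 + 0.154496 = 3.34783 m along the plane.
The resultant acts 0.993333 + 0.154496 = 1.14783 m (along the plate) below the hinge at the top edge, so the moment about the hinge is M = F × 1.14783 = 140.478 × 1.14783 = 161.245 kN·m.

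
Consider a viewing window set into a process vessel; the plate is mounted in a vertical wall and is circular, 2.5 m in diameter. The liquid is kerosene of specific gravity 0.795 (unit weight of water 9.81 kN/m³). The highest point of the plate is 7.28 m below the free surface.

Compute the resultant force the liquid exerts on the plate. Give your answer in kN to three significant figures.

γ = 0.795 × 9.81 = 7.79895 kN/m³.
The centroid is at the centre, 1.25 m below the top of the plate, so the centroid depth is h_c = 7.28 + 1.25 = 8.53 m.
A = π(1.25)² = 4.90874 m².
Resultant F = γ·h_c·A = 7.79895 × 8.53 × 4.90874 = 326.554 kN.

F ≈ 327 kN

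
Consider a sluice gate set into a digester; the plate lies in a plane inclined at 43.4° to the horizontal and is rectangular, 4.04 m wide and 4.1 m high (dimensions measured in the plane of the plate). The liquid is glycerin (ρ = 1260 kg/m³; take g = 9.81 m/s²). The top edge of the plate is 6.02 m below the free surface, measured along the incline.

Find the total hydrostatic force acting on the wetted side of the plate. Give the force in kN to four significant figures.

γ = ρg = 1260 × 9.81 / 1000 = 12.3606 kN/m³.
Let θ = 43.4° be the plate's angle to the horizontal; measure y along the incline from where the plane meets the free surface. Vertical depth h = y·sinθ with sinθ = 0.687088.
The centroid lies 4.1/2 = 2.05 m below the top edge, so y_c = 6.02 + 2.05 = 8.07 m and h_c = 8.07 × 0.687088 = 5.5448 m.
A = 4.04 × 4.1 = 16.564 m².
Resultant F = γ·h_c·A = 12.3606 × 5.5448 × 16.564 = 1135.25 kN.

F ≈ 1135 kN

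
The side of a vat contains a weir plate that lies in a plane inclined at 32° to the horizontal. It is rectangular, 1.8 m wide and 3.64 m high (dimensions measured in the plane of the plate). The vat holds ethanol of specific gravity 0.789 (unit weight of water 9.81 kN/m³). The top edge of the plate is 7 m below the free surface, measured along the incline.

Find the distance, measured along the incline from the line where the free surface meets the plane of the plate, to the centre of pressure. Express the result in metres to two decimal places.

y_p = 8.95 m

γ = 0.789 × 9.81 = 7.74009 kN/m³.
Let θ = 32° be the plate's angle to the horizontal; measure y along the incline from where the plane meets the free surface. Vertical depth h = y·sinθ with sinθ = 0.529919.
The centroid lies 3.64/2 = 1.82 m below the top edge, so y_c = 7 + 1.82 = 8.82 m and h_c = 8.82 × 0.529919 = 4.67389 m.
A = 1.8 × 3.64 = 6.552 m².
Resultant F = γ·h_c·A = 7.74009 × 4.67389 × 6.552 = 237.027 kN.
I_c = b·h³/12 = 1.8 × 3.64³/12 = 7.23428 m⁴.
Centre of pressure: y_p = y_c + I_c/(y_c·A) = 8.82 + 7.23428/(8.82 × 6.552) = 8.82 + 0.125185 = 8.94519 m along the plane.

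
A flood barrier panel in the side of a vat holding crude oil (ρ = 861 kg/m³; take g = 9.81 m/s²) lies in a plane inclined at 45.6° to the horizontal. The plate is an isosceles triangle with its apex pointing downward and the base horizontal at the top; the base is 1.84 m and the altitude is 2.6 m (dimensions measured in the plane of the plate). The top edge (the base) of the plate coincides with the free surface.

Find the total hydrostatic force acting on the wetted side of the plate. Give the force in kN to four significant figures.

γ = ρg = 861 × 9.81 / 1000 = 8.44641 kN/m³.
Let θ = 45.6° be the plate's angle to the horizontal; measure y along the incline from where the plane meets the free surface. Vertical depth h = y·sinθ with sinθ = 0.714473.
With the apex down, the centroid sits h/3 = 2.6/3 = 0.866667 m below the base (the top edge), so y_c = 0.866667 m and h_c = 0.866667 × 0.714473 = 0.61921 m.
A = ½ × 1.84 × 2.6 = 2.392 m².
Resultant F = γ·h_c·A = 8.44641 × 0.61921 × 2.392 = 12.5104 kN.

F ≈ 12.51 kN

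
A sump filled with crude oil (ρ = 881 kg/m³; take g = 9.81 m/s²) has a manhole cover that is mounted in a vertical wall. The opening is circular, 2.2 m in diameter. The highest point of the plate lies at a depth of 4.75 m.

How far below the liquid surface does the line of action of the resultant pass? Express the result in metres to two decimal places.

γ = ρg = 881 × 9.81 / 1000 = 8.64261 kN/m³.
The centroid is at the centre, 1.1 m below the top of the plate, so the centroid depth is h_c = 4.75 + 1.1 = 5.85 m.
A = π(1.1)² = 3.80133 m².
Resultant F = γ·h_c·A = 8.64261 × 5.85 × 3.80133 = 192.192 kN.
I_c = πr⁴/4 = π × 1.1⁴/4 = 1.1499 m⁴.
Centre of pressure: y_p = y_c + I_c/(y_c·A) = 5.85 + 1.1499/(5.85 × 3.80133) = 5.85 + 0.0517093 = 5.90171 m along the plane.

h_p = 5.90 m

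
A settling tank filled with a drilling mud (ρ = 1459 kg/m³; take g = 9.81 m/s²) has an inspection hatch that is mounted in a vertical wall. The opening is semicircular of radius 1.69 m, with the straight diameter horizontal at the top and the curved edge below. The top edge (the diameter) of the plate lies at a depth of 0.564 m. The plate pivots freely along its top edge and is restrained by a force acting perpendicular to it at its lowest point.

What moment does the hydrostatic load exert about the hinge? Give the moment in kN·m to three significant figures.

γ = ρg = 1459 × 9.81 / 1000 = 14.31279 kN/m³.
The centroid of a semicircle lies 4r/(3π) = 0.717258 m from the diameter, here below the top edge, so the centroid depth is h_c = 0.564 + 0.717258 = 1.28126 m.
A = πr²/2 = π × 1.69²/2 = 4.48635 m².
Resultant F = γ·h_c·A = 14.31279 × 1.28126 × 4.48635 = 82.2725 kN.
I_c = (π/8 − 8/(9π))·r⁴ = 0.109757 × 1.69⁴ = 0.895322 m⁴.
Centre of pressure: y_p = y_c + I_c/(y_c·A) = 1.28126 + 0.895322/(1.28126 × 4.48635) = 1.28126 + 0.155757 = 1.43702 m along the plane.
The resultant acts 0.717258 + 0.155757 = 0.873015 m (along the plate) below the hinge at the top edge, so the moment about the hinge is M = F × 0.873015 = 82.2725 × 0.873015 = 71.8251 kN·m.

M ≈ 71.8 kN·m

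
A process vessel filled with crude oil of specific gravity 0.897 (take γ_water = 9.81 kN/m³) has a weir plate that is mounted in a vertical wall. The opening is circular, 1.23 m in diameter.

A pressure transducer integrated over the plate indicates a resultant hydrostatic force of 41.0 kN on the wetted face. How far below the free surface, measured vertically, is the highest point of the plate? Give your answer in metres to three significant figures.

γ = 0.897 × 9.81 = 8.79957 kN/m³.
A = π(0.615)² = 1.18823 m².
From F = γ·h_c·A, the centroid depth is h_c = 41.0/(8.79957 × 1.18823) = 3.92123 m.
The centroid is at the centre, 0.615 m below the top of the plate, so the highest point sits at h_top = 3.92123 − 0.615 = 3.30623 m below the surface.

d_top ≈ 3.31 m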